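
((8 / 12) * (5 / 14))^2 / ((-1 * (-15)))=5 / 1323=0.00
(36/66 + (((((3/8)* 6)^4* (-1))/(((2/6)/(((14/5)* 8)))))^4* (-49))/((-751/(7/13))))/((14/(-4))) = -88316158123.74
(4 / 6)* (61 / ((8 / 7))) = 427 / 12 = 35.58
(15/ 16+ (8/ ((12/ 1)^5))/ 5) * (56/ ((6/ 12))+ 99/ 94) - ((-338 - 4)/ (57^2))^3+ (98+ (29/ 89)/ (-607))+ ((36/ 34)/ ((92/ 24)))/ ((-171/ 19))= 431987493787972157849/ 2118021474867874560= 203.96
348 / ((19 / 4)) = 1392 / 19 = 73.26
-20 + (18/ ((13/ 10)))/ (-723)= -62720/ 3133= -20.02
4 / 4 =1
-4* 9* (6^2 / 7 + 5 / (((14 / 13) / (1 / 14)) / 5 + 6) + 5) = -789858 / 2051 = -385.11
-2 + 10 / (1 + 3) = 1 / 2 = 0.50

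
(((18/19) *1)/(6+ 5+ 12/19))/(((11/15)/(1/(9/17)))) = 30/143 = 0.21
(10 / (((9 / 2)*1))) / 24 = 0.09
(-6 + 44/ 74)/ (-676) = 50/ 6253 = 0.01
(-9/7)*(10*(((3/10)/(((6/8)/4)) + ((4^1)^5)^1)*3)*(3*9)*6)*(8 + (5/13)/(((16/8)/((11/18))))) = -4733949096/91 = -52021418.64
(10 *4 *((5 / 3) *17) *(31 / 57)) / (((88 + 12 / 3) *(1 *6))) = 13175 / 11799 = 1.12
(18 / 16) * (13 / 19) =117 / 152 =0.77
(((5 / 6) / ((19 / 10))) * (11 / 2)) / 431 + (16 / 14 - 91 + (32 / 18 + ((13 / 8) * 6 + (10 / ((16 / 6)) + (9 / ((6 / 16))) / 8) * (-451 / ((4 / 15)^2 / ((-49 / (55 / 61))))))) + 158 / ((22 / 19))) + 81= 845037781086715 / 363198528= 2326655.30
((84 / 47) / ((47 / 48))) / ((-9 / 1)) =-448 / 2209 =-0.20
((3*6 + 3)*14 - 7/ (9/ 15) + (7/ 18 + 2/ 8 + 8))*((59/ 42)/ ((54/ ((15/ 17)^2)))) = 15450625/ 2621808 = 5.89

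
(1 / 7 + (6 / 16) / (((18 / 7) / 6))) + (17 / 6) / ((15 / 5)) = 989 / 504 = 1.96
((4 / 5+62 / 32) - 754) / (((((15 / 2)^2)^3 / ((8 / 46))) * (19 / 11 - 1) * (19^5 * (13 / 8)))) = -0.00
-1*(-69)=69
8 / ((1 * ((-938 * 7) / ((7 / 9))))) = -4 / 4221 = -0.00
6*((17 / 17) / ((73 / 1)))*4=24 / 73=0.33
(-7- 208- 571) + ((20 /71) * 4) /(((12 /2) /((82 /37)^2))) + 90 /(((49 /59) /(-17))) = -37539849008 /14288253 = -2627.32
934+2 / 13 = 934.15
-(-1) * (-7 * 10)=-70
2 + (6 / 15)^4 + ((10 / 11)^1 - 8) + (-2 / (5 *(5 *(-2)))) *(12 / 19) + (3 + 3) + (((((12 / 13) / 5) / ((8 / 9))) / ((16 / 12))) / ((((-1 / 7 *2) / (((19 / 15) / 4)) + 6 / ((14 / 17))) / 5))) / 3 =3846954333 / 3844555000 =1.00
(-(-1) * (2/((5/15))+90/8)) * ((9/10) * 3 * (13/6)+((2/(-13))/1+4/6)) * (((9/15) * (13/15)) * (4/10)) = 114149/5000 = 22.83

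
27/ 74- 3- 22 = -1823/ 74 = -24.64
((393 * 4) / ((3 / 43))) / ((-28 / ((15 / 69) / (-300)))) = 5633 / 9660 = 0.58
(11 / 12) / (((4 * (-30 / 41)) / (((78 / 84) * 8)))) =-5863 / 2520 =-2.33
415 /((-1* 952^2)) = -415 /906304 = -0.00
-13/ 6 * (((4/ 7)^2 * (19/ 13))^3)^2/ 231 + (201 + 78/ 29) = 21037455527930302275251/ 103281960760143786621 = 203.69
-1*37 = -37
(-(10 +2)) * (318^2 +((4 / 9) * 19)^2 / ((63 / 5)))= -2064258608 / 1701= -1213555.91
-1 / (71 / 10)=-0.14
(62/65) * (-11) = -682/65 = -10.49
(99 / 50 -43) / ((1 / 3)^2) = -18459 / 50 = -369.18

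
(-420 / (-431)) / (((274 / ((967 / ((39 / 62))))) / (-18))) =-98.41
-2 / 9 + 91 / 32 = 755 / 288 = 2.62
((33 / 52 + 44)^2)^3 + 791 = 156333080700305954145 / 19770609664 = 7907347489.89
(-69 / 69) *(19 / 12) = -19 / 12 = -1.58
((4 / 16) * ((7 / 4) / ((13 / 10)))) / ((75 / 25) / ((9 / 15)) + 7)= 35 / 1248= 0.03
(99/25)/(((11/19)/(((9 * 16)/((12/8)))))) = 16416/25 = 656.64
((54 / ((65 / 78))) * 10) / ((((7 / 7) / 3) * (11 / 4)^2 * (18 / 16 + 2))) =248832 / 3025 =82.26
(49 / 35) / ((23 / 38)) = 266 / 115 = 2.31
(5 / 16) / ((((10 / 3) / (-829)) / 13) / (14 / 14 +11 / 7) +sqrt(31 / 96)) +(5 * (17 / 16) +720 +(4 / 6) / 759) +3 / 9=141114630735 * sqrt(186) / 3499642685428 +23129808025345979477 / 31874745578878224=726.20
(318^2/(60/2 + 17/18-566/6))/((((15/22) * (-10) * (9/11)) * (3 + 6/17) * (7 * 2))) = 23112452/3793825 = 6.09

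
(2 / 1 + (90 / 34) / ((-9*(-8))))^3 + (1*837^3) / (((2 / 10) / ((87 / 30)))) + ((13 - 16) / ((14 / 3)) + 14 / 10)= 748564360222728999 / 88040960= 8502455677.71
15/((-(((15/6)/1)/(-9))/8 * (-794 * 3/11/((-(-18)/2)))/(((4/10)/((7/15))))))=-15.39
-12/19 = -0.63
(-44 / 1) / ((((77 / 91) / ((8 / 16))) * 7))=-26 / 7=-3.71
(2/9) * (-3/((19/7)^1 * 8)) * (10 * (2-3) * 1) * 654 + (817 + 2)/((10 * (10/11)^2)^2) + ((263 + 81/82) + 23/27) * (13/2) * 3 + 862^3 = 4490610738433003769/7011000000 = 640509305.15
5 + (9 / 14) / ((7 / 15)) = 625 / 98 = 6.38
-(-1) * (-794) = -794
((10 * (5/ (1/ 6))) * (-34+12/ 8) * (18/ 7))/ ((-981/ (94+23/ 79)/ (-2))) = -290511000/ 60277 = -4819.60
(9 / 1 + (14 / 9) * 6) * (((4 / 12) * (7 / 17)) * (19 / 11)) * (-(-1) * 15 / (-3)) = -3325 / 153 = -21.73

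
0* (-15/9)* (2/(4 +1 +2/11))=0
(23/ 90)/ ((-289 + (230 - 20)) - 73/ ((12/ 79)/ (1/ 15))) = -2/ 869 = -0.00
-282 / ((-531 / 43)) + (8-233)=-202.16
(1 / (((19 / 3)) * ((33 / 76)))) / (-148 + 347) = 4 / 2189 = 0.00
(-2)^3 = -8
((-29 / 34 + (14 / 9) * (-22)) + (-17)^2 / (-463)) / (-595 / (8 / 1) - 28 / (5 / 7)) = 101156260 / 321821577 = 0.31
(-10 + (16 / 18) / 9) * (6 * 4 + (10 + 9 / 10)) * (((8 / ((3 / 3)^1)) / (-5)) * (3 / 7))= 1119592 / 4725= 236.95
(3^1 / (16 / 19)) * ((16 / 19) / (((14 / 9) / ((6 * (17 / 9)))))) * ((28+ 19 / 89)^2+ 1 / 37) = 35694501894 / 2051539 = 17398.89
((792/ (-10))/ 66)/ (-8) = 3/ 20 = 0.15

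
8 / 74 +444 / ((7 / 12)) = 197164 / 259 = 761.25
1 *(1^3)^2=1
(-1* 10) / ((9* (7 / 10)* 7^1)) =-100 / 441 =-0.23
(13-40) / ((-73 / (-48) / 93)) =-120528 / 73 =-1651.07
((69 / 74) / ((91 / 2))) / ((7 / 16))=1104 / 23569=0.05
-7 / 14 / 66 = -0.01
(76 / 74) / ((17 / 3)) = 114 / 629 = 0.18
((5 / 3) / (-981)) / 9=-5 / 26487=-0.00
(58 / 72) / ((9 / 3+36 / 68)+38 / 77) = 37961 / 189576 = 0.20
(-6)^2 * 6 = 216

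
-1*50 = -50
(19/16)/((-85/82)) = -779/680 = -1.15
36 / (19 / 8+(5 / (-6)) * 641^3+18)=-0.00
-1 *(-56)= 56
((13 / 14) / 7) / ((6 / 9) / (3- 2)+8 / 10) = 195 / 2156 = 0.09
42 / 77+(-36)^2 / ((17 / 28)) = 399270 / 187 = 2135.13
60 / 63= 20 / 21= 0.95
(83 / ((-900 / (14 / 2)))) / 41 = -581 / 36900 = -0.02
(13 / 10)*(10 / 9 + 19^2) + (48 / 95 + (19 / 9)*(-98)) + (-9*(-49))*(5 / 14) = 360691 / 855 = 421.86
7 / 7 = 1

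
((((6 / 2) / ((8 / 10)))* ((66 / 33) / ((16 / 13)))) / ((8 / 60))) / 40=585 / 512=1.14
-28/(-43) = 0.65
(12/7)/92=3/161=0.02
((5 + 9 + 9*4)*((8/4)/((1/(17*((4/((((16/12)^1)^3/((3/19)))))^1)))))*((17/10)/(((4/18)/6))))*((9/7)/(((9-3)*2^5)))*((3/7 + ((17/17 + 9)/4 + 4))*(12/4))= 2758867695/953344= 2893.88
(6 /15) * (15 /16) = 3 /8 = 0.38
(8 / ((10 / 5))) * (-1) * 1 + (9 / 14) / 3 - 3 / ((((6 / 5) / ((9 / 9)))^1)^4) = -15823 / 3024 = -5.23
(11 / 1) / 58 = 11 / 58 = 0.19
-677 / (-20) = 677 / 20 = 33.85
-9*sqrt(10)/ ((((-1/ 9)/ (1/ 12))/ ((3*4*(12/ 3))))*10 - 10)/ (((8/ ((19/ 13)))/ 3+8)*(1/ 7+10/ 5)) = 1539*sqrt(10)/ 37000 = 0.13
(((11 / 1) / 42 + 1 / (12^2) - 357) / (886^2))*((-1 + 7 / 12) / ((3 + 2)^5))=71917 / 1186913952000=0.00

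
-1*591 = -591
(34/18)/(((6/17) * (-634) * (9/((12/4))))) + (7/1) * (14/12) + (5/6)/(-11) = 9137833/1129788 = 8.09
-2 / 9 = -0.22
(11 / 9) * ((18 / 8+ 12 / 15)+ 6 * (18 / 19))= 36509 / 3420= 10.68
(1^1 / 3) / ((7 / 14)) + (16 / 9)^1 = 22 / 9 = 2.44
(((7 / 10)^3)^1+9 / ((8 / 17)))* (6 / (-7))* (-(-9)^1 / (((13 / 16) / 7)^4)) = -2953922936832 / 3570125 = -827400.42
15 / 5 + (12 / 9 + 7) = 34 / 3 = 11.33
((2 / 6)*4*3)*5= 20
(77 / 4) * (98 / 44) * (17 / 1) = 5831 / 8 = 728.88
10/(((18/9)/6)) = 30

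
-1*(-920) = 920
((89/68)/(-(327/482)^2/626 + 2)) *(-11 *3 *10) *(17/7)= -1067855195220/2035339033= -524.66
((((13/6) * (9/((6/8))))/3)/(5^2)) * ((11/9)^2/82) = 1573/249075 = 0.01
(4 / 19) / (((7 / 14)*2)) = 4 / 19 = 0.21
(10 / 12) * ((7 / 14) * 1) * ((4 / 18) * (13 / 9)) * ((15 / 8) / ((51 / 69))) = 7475 / 22032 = 0.34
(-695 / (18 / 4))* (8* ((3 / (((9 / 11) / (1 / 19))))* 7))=-856240 / 513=-1669.08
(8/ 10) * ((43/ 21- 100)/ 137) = -8228/ 14385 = -0.57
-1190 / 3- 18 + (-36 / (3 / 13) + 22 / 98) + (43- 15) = -79739 / 147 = -542.44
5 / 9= 0.56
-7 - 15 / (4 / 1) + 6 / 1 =-4.75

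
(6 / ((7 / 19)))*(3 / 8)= 171 / 28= 6.11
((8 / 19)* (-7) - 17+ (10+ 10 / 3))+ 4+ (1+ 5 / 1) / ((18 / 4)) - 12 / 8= -317 / 114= -2.78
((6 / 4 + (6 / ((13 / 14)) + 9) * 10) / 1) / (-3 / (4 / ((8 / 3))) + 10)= 19.51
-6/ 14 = -3/ 7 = -0.43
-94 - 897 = -991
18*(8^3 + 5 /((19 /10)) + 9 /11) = 1939122 /209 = 9278.10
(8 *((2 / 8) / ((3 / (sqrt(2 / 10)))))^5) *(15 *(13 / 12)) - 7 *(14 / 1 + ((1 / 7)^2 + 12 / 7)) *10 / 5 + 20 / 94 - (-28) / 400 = -7238097 / 32900 + 13 *sqrt(5) / 3110400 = -220.00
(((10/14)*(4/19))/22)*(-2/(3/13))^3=-175760/39501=-4.45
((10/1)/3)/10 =1/3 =0.33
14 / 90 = 7 / 45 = 0.16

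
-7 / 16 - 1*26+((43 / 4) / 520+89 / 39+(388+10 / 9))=6832357 / 18720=364.98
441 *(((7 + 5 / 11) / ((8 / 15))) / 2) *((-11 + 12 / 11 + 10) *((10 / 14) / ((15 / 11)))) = 12915 / 88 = 146.76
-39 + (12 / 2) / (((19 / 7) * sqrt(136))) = -39 + 21 * sqrt(34) / 646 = -38.81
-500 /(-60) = 25 /3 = 8.33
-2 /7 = -0.29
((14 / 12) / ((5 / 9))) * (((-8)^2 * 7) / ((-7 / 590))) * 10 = -792960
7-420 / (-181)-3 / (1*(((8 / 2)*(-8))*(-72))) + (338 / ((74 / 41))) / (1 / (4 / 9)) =1428041861 / 15429888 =92.55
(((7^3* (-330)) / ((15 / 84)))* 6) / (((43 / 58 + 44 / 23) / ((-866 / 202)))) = 2196802748448 / 357641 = 6142480.16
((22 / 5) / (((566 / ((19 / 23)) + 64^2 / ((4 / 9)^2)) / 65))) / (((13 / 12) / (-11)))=-27588 / 203501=-0.14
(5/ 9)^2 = 25/ 81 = 0.31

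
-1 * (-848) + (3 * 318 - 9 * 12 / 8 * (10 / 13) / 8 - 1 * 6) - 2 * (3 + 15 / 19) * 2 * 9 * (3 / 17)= 59478923 / 33592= 1770.63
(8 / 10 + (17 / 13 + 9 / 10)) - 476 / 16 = -6953 / 260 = -26.74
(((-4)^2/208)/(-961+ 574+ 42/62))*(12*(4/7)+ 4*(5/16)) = -7037/4359264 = -0.00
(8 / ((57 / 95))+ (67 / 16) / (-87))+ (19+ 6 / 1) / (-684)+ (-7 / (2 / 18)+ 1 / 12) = -49.67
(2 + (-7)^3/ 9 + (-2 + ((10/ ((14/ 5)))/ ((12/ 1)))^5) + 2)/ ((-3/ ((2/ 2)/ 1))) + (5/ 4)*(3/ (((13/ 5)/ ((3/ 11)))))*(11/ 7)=2063964726875/ 163102657536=12.65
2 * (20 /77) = 40 /77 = 0.52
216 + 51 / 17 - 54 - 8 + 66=223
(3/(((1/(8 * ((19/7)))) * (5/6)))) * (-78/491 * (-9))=1920672/17185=111.76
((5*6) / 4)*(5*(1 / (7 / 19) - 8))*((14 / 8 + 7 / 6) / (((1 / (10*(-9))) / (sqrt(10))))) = 208125*sqrt(10) / 4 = 164537.26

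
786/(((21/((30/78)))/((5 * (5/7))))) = 32750/637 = 51.41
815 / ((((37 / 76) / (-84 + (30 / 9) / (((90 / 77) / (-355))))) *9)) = -1833609820 / 8991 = -203938.36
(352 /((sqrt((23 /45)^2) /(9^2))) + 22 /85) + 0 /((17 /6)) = 55784.61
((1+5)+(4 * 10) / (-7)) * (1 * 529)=1058 / 7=151.14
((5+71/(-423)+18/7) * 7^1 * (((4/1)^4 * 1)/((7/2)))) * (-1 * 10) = -112240640/2961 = -37906.33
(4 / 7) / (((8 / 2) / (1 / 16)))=1 / 112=0.01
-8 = -8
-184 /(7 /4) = -736 /7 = -105.14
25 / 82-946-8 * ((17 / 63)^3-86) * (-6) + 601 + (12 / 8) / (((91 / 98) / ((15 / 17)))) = -6752207493323 / 1510450578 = -4470.33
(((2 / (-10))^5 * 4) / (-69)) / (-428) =-1 / 23071875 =-0.00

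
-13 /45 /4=-13 /180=-0.07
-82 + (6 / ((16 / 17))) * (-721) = -4678.38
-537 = -537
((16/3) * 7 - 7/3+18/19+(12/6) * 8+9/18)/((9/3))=17.48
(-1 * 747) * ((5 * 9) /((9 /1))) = -3735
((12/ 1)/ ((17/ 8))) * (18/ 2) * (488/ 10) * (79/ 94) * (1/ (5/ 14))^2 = 1632137472/ 99875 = 16341.80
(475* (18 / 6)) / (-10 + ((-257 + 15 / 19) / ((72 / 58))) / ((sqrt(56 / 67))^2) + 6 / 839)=-11448826200 / 2064210593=-5.55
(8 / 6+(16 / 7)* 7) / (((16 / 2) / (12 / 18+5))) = 221 / 18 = 12.28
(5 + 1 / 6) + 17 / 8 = 7.29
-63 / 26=-2.42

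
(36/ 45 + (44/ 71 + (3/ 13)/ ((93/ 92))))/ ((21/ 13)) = 235772/ 231105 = 1.02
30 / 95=6 / 19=0.32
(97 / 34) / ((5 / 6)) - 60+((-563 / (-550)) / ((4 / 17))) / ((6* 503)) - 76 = -14964167773 / 112873200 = -132.58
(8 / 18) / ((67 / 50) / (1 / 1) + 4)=0.08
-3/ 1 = -3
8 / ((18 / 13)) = 52 / 9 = 5.78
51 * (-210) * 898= -9617580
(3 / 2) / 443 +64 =56707 / 886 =64.00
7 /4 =1.75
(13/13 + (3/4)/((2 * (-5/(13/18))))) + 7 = 1907/240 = 7.95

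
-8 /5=-1.60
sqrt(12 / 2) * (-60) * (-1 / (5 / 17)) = 204 * sqrt(6) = 499.70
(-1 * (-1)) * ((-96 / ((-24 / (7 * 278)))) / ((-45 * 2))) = -3892 / 45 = -86.49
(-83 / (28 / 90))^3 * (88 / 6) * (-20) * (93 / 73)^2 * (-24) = -396570484334970000 / 1827847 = -216960437243.91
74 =74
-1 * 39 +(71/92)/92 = -330025/8464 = -38.99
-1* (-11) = 11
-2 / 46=-0.04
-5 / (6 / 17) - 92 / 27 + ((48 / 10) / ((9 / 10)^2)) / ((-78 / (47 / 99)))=-3671609 / 208494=-17.61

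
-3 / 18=-1 / 6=-0.17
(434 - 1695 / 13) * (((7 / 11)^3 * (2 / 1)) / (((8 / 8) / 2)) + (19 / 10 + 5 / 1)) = 416641373 / 173030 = 2407.91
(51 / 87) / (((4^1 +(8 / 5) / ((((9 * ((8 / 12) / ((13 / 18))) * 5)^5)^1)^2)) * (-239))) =-22400955171897811200000000000 / 36532004775629113761897207005419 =-0.00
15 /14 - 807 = -805.93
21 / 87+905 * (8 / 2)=104987 / 29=3620.24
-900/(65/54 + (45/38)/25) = -2308500/3209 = -719.38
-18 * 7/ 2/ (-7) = 9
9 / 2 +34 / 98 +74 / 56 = 1209 / 196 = 6.17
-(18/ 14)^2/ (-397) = 81/ 19453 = 0.00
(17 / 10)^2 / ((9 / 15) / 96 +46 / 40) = 2312 / 925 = 2.50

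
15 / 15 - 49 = -48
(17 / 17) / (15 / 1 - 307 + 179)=-1 / 113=-0.01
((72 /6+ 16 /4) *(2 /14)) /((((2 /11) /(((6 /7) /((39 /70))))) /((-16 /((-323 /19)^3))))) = 28160 /447083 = 0.06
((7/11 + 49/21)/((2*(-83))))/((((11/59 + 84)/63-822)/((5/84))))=14455/11140086364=0.00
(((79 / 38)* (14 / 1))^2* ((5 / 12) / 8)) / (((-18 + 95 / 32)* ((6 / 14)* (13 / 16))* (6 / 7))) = -599385640 / 60947991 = -9.83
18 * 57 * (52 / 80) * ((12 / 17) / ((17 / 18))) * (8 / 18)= 320112 / 1445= 221.53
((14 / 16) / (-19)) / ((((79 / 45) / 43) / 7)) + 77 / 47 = -3531689 / 564376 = -6.26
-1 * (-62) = 62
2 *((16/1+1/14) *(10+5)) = 3375/7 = 482.14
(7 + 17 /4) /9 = 5 /4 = 1.25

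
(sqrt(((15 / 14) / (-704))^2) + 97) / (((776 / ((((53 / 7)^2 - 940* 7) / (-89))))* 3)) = 101854379239 / 33354044416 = 3.05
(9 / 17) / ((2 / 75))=675 / 34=19.85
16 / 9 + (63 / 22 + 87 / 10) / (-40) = 1.49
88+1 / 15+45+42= 2626 / 15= 175.07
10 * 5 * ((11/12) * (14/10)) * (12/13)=770/13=59.23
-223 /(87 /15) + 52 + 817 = 24086 /29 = 830.55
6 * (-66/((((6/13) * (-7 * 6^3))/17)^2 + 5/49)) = -0.23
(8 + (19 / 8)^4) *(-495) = -80729055 / 4096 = -19709.24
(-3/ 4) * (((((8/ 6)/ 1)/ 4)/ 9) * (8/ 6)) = -1/ 27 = -0.04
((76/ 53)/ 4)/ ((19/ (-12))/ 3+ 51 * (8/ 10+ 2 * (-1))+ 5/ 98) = -8820/ 1517443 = -0.01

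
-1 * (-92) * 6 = 552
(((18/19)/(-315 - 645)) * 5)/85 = -3/51680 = -0.00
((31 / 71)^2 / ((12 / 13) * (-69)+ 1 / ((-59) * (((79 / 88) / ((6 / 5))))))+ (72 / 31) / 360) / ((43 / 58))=0.00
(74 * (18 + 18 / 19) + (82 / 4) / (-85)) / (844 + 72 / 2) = 4528021 / 2842400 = 1.59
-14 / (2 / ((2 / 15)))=-14 / 15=-0.93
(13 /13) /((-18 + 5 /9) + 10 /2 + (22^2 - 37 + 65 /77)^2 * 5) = 53361 /53510917472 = 0.00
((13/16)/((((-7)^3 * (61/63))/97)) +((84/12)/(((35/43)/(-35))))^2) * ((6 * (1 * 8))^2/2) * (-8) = -2495745144000/2989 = -834976628.97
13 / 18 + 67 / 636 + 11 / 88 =3635 / 3816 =0.95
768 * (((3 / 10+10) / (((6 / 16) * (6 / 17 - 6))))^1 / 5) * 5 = -56032 / 15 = -3735.47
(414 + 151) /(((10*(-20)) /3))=-339 /40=-8.48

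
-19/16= -1.19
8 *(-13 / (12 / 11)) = -286 / 3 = -95.33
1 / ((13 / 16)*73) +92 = 87324 / 949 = 92.02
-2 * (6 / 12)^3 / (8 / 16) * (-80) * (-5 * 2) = -400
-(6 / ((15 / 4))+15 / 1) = -83 / 5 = -16.60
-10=-10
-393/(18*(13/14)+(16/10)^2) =-68775/3373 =-20.39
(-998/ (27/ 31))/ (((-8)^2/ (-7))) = 108283/ 864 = 125.33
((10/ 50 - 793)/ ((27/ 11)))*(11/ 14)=-239822/ 945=-253.78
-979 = -979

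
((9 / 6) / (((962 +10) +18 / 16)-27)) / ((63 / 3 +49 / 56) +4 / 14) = 224 / 3131043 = 0.00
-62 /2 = -31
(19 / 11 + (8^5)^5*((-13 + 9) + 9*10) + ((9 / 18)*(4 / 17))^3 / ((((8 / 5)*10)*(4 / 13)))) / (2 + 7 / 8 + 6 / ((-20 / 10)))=-1404680528492818196505886942631 / 54043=-25991905121714527256182800.00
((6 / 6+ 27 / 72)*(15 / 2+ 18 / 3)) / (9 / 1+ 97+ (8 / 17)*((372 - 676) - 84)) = -1683 / 6944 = -0.24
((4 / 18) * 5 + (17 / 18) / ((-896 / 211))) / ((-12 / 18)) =-14333 / 10752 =-1.33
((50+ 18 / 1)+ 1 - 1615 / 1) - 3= -1549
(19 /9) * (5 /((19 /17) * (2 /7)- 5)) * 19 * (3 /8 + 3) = -644385 /4456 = -144.61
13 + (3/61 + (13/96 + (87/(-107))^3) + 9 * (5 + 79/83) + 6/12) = 39723096556177/595429700064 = 66.71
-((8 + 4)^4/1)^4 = -184884258895036416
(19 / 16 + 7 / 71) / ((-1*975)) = -487 / 369200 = -0.00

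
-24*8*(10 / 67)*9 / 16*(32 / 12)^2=-7680 / 67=-114.63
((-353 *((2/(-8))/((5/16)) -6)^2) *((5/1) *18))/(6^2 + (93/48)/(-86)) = -40832.35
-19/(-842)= 19/842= 0.02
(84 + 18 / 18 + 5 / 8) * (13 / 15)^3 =55.74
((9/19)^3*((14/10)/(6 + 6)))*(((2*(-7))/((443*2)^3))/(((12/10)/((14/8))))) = -27783/76327660507264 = -0.00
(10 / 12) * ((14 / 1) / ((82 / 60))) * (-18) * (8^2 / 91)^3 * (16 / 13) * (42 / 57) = -7549747200 / 155743133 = -48.48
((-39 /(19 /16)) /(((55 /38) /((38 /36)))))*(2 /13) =-608 /165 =-3.68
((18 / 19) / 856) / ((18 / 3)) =3 / 16264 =0.00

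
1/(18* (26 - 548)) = -0.00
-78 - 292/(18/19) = -3476/9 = -386.22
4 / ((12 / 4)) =4 / 3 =1.33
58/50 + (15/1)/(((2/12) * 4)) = 1183/50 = 23.66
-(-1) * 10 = 10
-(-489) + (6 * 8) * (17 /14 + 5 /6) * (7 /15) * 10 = 2843 /3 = 947.67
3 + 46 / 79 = 283 / 79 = 3.58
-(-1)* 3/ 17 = 0.18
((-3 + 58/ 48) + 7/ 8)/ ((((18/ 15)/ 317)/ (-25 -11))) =17435/ 2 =8717.50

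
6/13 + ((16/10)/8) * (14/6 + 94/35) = 10001/6825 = 1.47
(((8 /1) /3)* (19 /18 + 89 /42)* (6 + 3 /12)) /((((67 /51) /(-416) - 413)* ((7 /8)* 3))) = -22630400 /463699593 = -0.05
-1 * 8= -8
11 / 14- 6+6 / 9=-191 / 42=-4.55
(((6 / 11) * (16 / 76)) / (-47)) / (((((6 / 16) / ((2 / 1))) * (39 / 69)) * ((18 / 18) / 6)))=-17664 / 127699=-0.14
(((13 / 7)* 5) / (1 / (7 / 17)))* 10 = 650 / 17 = 38.24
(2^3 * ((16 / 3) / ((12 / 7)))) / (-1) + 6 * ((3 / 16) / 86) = -24.88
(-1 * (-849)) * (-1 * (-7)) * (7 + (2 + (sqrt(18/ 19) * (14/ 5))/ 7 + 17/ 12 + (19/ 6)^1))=35658 * sqrt(38)/ 95 + 322903/ 4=83039.55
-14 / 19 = -0.74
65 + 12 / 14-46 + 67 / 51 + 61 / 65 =22.11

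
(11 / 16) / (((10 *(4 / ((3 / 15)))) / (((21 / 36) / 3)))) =77 / 115200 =0.00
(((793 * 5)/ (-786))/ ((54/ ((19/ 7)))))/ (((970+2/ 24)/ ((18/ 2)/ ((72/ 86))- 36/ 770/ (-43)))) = -10726754779/ 3817179309636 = -0.00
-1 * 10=-10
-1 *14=-14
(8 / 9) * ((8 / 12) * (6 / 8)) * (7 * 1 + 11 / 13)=136 / 39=3.49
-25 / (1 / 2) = -50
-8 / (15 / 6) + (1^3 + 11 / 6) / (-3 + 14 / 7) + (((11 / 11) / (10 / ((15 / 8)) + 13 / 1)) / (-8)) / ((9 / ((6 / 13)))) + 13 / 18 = -136717 / 25740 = -5.31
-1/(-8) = 1/8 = 0.12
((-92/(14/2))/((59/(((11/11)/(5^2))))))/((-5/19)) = 1748/51625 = 0.03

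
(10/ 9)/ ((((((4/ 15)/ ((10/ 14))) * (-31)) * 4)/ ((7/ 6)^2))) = -875/ 26784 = -0.03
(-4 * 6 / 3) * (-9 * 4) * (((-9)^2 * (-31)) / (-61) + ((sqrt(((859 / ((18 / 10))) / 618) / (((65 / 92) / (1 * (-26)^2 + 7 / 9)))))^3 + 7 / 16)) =730854 / 61 + 7701752768 * sqrt(966810652158) / 1307039409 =5805889.34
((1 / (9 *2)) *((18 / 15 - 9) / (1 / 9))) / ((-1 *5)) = 39 / 50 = 0.78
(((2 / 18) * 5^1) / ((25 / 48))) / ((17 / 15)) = 16 / 17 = 0.94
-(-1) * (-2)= -2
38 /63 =0.60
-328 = -328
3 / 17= 0.18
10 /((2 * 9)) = 0.56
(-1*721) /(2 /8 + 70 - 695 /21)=-19.41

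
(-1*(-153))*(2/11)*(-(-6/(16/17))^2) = -397953/352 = -1130.55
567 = 567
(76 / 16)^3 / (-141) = -6859 / 9024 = -0.76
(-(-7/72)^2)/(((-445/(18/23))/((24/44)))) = 49/5404080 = 0.00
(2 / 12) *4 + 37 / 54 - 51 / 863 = 60245 / 46602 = 1.29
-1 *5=-5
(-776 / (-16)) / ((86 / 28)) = 679 / 43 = 15.79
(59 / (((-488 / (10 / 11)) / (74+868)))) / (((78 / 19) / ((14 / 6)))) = -6159895 / 104676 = -58.85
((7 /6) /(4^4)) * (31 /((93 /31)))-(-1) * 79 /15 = 122429 /23040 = 5.31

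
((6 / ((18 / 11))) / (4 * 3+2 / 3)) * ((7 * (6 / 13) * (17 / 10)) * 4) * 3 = 23562 / 1235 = 19.08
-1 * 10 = -10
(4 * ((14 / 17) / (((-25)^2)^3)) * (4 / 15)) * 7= 1568 / 62255859375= 0.00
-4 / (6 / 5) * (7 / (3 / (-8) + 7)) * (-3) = 560 / 53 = 10.57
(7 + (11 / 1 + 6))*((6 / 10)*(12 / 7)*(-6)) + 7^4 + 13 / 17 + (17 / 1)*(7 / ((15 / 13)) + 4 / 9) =12661037 / 5355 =2364.34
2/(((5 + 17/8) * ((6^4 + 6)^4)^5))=1/698191500619728850248221738438979199931373389258636667522711552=0.00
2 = 2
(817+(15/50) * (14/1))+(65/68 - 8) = 276813/340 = 814.16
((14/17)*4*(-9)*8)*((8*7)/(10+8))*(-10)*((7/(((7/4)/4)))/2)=1003520/17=59030.59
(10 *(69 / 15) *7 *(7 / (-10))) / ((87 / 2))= -2254 / 435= -5.18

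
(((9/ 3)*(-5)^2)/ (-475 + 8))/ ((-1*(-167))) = -0.00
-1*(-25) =25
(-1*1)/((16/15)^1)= -15/16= -0.94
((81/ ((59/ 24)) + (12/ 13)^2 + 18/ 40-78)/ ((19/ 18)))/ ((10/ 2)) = -8.29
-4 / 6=-2 / 3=-0.67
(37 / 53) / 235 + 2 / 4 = 12529 / 24910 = 0.50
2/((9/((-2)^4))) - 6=-22/9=-2.44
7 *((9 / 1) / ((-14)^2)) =9 / 28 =0.32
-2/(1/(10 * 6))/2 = -60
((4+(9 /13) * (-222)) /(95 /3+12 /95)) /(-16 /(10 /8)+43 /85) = 29190 /76219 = 0.38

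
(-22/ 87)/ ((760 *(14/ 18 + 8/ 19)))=-0.00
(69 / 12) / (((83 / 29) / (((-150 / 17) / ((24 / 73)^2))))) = -88861075 / 541824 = -164.00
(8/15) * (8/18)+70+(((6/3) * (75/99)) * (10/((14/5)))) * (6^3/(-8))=-75.87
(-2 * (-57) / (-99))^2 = 1444 / 1089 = 1.33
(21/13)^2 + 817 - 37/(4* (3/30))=727.11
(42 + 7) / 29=49 / 29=1.69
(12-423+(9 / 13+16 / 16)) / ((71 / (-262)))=1394102 / 923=1510.40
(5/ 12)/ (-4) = -5/ 48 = -0.10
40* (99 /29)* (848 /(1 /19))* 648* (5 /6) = 34453900800 /29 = 1188065544.83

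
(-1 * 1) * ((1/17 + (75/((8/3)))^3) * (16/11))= -193641137/5984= -32359.82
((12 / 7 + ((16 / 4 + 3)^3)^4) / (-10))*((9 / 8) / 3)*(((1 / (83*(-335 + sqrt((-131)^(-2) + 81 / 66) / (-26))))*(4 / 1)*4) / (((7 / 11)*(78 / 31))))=21729129191093373634156 / 116486540515105677 - 4328128984427149*sqrt(10194118) / 582432702575528385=186513.96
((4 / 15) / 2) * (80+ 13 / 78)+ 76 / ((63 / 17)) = 9827 / 315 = 31.20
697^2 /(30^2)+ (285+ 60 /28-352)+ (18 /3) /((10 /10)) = 3029863 /6300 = 480.93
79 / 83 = 0.95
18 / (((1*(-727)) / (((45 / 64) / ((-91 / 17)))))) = 6885 / 2117024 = 0.00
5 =5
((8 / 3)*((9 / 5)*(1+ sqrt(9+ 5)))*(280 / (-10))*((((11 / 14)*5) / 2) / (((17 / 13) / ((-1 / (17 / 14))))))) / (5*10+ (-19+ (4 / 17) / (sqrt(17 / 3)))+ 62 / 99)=-1883673792*sqrt(714) / 818761812265 -1883673792*sqrt(51) / 818761812265+ 253187638704 / 48162459545+ 253187638704*sqrt(14) / 48162459545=24.85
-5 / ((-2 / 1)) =5 / 2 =2.50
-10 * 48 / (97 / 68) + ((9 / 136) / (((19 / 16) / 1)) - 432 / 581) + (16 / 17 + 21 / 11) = -66945522407 / 200236421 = -334.33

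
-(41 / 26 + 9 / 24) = -203 / 104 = -1.95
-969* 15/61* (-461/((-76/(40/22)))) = -1763325/671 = -2627.91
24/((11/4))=96/11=8.73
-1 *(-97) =97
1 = 1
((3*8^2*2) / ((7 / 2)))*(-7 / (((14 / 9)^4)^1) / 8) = -39366 / 2401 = -16.40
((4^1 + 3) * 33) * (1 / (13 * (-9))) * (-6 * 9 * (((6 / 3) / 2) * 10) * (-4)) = -55440 / 13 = -4264.62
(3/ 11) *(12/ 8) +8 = 185/ 22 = 8.41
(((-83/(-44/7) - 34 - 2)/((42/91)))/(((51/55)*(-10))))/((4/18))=767/32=23.97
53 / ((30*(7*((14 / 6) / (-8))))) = -212 / 245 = -0.87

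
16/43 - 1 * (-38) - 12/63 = 34478/903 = 38.18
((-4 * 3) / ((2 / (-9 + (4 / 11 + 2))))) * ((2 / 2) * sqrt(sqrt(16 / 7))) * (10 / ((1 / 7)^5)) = 21032760 * 7^(3 / 4) / 11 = 8228621.97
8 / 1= 8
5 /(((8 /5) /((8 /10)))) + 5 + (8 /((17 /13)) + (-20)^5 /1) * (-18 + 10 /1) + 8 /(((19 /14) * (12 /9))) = 16537576085 /646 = 25599962.98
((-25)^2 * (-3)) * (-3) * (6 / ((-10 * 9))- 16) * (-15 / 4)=1355625 / 4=338906.25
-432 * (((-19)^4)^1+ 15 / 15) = -56299104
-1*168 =-168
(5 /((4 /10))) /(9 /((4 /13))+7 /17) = 850 /2017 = 0.42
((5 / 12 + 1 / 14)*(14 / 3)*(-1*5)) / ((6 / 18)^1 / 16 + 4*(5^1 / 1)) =-0.57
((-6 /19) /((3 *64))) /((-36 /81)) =9 /2432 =0.00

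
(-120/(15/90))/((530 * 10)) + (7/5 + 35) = 1922/53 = 36.26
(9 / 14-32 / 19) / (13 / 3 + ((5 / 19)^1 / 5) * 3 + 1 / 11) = -9141 / 40222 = -0.23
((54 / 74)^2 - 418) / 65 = -571513 / 88985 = -6.42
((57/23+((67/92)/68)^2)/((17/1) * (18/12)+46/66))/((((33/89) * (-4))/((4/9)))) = -8632778657/304509598848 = -0.03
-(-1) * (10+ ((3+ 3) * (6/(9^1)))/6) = 32/3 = 10.67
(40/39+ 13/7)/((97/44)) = 34628/26481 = 1.31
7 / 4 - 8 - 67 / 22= -409 / 44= -9.30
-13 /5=-2.60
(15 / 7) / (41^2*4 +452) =5 / 16744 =0.00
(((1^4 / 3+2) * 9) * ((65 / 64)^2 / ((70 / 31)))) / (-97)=-78585 / 794624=-0.10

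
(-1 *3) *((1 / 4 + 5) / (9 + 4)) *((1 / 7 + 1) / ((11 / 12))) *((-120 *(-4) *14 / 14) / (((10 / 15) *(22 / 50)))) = -2471.71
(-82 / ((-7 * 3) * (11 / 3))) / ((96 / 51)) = 697 / 1232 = 0.57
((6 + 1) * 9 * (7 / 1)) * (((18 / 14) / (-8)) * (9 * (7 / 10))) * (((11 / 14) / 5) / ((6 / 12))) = -140.33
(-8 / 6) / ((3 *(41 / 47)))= -188 / 369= -0.51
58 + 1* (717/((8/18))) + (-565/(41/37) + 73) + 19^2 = 261641/164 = 1595.37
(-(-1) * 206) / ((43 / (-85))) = -17510 / 43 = -407.21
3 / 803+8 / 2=3215 / 803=4.00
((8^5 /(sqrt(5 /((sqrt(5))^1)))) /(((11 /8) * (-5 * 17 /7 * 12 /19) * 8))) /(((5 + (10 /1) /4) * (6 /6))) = -2179072 * 5^(3 /4) /210375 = -34.63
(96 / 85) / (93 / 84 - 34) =-896 / 26095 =-0.03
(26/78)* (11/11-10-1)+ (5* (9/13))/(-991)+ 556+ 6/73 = 1559503061/2821377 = 552.75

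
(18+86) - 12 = 92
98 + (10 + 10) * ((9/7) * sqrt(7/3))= 60 * sqrt(21)/7 + 98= 137.28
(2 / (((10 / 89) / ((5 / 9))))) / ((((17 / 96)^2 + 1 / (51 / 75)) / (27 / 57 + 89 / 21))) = 2912706560 / 93889887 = 31.02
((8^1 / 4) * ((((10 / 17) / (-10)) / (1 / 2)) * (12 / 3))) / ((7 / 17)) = -16 / 7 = -2.29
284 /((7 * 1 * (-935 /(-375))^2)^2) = 8985937500 /59918717089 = 0.15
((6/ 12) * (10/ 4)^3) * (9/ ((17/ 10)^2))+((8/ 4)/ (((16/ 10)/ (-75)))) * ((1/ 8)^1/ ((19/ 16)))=317625/ 21964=14.46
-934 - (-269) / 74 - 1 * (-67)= -63889 / 74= -863.36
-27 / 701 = -0.04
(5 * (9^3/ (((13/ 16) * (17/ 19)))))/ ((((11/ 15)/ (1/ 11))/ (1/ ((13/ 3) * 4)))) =12465900/ 347633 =35.86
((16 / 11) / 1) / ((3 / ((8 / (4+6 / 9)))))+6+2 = 680 / 77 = 8.83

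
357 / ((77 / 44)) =204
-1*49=-49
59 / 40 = 1.48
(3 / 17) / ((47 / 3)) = 9 / 799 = 0.01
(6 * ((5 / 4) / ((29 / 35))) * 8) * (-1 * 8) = -16800 / 29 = -579.31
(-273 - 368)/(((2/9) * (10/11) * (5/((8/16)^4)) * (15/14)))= -148071/4000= -37.02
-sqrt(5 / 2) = -sqrt(10) / 2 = -1.58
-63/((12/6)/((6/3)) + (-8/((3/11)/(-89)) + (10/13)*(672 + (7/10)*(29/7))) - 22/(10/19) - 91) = -12285/584614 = -0.02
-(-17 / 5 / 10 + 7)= -333 / 50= -6.66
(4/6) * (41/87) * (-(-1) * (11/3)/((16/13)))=5863/6264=0.94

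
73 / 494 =0.15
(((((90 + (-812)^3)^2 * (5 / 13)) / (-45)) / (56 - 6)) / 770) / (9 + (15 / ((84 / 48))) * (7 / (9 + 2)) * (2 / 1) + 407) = -71659873653317161 / 480753000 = -149057569.38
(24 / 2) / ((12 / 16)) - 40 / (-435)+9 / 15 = 7261 / 435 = 16.69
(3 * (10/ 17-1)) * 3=-3.71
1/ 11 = 0.09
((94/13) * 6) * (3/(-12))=-141/13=-10.85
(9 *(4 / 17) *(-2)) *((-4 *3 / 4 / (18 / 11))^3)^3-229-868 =-252315541 / 2379456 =-106.04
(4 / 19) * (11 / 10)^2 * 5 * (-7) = -847 / 95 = -8.92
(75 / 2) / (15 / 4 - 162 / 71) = 3550 / 139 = 25.54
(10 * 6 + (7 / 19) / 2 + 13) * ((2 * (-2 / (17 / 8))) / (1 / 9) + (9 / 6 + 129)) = 10737441 / 1292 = 8310.71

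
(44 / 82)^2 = 484 / 1681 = 0.29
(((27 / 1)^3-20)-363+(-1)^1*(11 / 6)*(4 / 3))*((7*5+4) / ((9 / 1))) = 2257814 / 27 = 83622.74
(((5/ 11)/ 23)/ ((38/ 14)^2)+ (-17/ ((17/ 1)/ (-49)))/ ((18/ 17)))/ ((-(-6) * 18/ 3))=76084799/ 59183784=1.29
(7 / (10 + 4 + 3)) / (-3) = -7 / 51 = -0.14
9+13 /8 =85 /8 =10.62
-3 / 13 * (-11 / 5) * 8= 264 / 65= 4.06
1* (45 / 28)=1.61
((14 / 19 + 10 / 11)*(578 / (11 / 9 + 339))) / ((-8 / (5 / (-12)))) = 186405 / 1279916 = 0.15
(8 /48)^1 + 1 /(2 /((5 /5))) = 2 /3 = 0.67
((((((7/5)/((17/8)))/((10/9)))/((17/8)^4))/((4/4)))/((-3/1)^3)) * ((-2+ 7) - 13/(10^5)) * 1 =-105409024/19575234375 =-0.01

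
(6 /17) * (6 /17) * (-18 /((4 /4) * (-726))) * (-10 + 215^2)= 142.73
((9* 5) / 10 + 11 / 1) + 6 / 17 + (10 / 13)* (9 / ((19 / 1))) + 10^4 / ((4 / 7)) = 147101193 / 8398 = 17516.22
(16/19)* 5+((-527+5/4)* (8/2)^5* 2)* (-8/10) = 81832336/95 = 861393.01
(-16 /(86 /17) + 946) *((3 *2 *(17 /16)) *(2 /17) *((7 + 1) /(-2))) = -121626 /43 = -2828.51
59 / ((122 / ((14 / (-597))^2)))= 5782 / 21740949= 0.00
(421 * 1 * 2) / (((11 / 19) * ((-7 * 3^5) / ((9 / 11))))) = -15998 / 22869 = -0.70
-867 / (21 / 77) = -3179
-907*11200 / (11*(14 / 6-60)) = 30475200 / 1903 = 16014.29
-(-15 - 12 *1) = 27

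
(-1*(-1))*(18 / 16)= 9 / 8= 1.12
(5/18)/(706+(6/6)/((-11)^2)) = 605/1537686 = 0.00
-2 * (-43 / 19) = 86 / 19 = 4.53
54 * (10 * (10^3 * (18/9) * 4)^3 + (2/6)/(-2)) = 276479999999991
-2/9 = -0.22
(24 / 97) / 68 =0.00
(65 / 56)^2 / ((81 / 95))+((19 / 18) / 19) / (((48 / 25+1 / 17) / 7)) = 1.78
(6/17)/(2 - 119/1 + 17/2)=-0.00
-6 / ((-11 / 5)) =30 / 11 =2.73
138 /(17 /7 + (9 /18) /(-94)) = 60536 /1063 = 56.95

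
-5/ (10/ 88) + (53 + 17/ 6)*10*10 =16618/ 3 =5539.33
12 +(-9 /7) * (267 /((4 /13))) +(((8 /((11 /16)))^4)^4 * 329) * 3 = 143494315982468494922084294580356081673 /1286592436180020508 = 111530514207368397039.89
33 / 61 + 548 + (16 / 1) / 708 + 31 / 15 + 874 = 76908664 / 53985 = 1424.63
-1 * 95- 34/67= -6399/67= -95.51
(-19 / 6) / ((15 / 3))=-19 / 30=-0.63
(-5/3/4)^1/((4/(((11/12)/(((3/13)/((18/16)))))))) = -715/1536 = -0.47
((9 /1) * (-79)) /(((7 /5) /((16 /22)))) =-369.35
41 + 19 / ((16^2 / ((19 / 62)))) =651113 / 15872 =41.02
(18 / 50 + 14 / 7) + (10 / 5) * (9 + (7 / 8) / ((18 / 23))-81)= -250927 / 1800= -139.40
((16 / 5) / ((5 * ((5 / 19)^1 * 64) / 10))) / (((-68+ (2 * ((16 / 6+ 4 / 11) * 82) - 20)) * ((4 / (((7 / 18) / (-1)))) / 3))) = -0.00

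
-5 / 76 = -0.07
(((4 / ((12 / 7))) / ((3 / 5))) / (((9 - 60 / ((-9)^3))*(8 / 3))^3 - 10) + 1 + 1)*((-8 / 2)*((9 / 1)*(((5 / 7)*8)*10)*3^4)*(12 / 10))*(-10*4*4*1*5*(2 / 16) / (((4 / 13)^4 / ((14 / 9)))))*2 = 38177748989013263350500 / 2750053615763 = 13882547151.15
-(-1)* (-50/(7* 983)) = -50/6881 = -0.01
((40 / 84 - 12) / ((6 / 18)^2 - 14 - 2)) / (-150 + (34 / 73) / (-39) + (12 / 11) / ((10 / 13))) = -397485 / 81436439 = -0.00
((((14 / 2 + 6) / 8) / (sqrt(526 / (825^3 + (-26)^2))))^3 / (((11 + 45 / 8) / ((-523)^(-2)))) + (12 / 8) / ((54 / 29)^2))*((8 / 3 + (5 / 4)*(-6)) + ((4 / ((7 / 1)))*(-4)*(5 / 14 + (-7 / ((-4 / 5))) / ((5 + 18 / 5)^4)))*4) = -10060260140300627611757*sqrt(295357574326) / 647481901883935997824512-6858241617221 / 1953967848336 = -8447.65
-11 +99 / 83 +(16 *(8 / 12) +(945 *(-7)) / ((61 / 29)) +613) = -38443004 / 15189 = -2530.98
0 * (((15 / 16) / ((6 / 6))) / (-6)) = 0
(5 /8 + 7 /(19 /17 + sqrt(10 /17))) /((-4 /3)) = -3.25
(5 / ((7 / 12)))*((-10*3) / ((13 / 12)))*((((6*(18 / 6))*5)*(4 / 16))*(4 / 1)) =-1944000 / 91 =-21362.64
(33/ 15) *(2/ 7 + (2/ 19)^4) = 2868294/ 4561235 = 0.63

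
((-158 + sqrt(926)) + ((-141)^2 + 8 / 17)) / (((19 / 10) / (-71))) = -238062290 / 323 - 710 * sqrt(926) / 19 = -738172.08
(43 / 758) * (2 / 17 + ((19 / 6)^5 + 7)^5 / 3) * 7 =530974575947810645467103996401993223 / 1099058074661022395793408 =483117851721.87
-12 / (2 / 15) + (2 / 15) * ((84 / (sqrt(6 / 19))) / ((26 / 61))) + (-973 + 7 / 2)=-2119 / 2 + 854 * sqrt(114) / 195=-1012.74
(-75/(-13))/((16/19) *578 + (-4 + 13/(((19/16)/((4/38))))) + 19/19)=5415/455117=0.01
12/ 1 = 12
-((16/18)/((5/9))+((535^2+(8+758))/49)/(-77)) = 1404771/18865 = 74.46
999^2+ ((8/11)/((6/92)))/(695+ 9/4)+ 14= 91854308027/92037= 998015.02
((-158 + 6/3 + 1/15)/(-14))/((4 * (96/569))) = 1330891/80640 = 16.50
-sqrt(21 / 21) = -1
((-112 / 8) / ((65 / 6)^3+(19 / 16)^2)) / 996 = -1152 / 104316143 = -0.00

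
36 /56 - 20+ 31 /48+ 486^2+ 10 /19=236177.82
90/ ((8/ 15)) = 675/ 4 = 168.75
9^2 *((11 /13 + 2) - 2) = 891 /13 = 68.54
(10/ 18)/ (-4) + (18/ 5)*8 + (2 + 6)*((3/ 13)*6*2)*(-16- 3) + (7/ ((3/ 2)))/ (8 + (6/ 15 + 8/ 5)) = -916801/ 2340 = -391.80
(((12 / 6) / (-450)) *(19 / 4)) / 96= -19 / 86400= -0.00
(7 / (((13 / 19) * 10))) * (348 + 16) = 1862 / 5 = 372.40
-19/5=-3.80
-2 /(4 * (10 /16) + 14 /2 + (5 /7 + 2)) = -28 /171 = -0.16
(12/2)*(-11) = -66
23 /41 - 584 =-23921 /41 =-583.44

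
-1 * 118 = -118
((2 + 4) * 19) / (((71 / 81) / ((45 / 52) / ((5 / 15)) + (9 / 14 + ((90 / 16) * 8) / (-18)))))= 1241973 / 12922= 96.11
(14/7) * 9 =18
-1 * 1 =-1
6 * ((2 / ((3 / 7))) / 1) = 28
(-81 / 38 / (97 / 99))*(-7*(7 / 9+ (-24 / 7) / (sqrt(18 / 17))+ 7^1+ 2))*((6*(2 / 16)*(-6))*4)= -4939704 / 1843+ 288684*sqrt(34) / 1843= -1766.90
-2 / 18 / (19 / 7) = -7 / 171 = -0.04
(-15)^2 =225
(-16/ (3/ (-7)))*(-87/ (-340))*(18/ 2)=7308/ 85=85.98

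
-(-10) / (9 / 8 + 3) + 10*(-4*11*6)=-87040 / 33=-2637.58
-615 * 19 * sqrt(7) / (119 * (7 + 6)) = -11685 * sqrt(7) / 1547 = -19.98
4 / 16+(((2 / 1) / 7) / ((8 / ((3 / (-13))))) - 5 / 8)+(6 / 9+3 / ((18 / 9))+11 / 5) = 43499 / 10920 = 3.98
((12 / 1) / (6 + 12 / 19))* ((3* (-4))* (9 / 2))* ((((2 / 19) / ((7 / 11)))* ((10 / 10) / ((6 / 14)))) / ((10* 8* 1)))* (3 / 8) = -99 / 560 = -0.18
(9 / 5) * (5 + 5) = 18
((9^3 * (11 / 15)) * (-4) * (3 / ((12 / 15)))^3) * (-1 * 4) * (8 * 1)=3608550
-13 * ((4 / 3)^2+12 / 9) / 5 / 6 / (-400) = 91 / 27000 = 0.00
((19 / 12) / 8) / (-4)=-19 / 384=-0.05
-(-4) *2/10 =4/5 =0.80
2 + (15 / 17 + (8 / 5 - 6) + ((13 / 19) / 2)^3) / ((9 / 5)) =190283 / 2798472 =0.07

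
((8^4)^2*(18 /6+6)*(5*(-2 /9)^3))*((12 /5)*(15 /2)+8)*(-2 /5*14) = 97710505984 /81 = 1206302543.01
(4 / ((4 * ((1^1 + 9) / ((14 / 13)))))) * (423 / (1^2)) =2961 / 65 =45.55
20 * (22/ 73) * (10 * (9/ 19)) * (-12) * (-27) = 12830400/ 1387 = 9250.47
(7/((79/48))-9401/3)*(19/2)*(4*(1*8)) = -225467984/237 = -951341.70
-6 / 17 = -0.35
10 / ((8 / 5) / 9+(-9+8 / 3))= -450 / 277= -1.62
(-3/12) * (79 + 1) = -20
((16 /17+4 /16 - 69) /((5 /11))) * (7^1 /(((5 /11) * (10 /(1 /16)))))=-3905517 /272000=-14.36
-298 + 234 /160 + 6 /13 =-307919 /1040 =-296.08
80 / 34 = 40 / 17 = 2.35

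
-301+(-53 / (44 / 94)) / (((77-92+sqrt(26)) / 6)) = -546794 / 2189+7473*sqrt(26) / 2189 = -232.38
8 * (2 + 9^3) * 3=17544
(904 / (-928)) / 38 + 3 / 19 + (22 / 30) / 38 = 10021 / 66120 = 0.15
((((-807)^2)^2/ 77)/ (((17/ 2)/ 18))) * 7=15268509360036/ 187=81649782673.99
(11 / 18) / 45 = 11 / 810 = 0.01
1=1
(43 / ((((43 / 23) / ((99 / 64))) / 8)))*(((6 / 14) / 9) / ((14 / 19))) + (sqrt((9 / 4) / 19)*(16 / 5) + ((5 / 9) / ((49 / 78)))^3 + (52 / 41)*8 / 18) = 20.75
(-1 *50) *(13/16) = -325/8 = -40.62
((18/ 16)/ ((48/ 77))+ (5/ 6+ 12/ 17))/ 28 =21829/ 182784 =0.12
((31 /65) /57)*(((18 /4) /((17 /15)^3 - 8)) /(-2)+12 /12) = 0.01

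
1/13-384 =-4991/13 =-383.92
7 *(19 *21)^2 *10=11144070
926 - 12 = 914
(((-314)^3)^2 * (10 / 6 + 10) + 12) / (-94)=-16773200451222898 / 141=-118958868448389.35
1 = 1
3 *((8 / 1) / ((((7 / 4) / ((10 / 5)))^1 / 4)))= 768 / 7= 109.71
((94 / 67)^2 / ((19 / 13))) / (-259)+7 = 154517715 / 22090369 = 6.99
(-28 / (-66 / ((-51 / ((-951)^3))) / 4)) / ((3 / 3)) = 952 / 9460938861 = 0.00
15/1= 15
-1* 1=-1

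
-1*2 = -2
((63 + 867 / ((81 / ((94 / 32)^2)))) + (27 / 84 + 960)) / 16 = 53981191 / 774144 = 69.73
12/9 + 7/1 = 25/3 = 8.33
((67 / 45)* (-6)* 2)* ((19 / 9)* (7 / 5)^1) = -35644 / 675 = -52.81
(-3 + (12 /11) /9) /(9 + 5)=-95 /462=-0.21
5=5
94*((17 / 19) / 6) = 799 / 57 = 14.02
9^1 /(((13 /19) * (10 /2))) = 171 /65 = 2.63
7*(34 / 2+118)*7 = 6615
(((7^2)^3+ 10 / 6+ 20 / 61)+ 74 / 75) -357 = 536624539 / 4575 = 117294.98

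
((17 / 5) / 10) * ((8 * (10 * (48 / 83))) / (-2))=-3264 / 415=-7.87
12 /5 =2.40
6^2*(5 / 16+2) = 333 / 4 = 83.25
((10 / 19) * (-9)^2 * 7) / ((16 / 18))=25515 / 76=335.72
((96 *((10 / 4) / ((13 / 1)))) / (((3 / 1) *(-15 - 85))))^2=16 / 4225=0.00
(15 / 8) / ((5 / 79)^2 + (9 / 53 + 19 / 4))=4961595 / 13029326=0.38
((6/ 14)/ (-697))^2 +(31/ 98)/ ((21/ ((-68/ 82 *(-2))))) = 12489035/ 499897461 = 0.02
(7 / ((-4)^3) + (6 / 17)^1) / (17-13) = 265 / 4352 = 0.06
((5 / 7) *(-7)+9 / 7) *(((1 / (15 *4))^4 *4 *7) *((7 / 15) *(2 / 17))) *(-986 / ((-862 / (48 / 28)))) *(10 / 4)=-377 / 174555000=-0.00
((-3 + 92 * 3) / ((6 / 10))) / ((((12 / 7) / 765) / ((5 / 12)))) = 1353625 / 16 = 84601.56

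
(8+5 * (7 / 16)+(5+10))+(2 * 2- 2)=435 / 16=27.19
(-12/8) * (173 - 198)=75/2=37.50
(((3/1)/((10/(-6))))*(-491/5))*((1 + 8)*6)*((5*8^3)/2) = 61088256/5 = 12217651.20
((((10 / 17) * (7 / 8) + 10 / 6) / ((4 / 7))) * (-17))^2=9703225 / 2304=4211.47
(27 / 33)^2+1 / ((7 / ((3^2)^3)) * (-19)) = -77436 / 16093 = -4.81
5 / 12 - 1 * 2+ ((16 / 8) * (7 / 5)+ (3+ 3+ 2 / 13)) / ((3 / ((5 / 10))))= -71 / 780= -0.09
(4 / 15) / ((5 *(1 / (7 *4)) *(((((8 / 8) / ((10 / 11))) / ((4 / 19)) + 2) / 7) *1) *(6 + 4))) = 3136 / 21675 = 0.14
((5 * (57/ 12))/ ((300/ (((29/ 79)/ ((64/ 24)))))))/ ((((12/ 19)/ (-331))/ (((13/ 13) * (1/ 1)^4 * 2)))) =-3465239/ 303360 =-11.42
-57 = -57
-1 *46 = -46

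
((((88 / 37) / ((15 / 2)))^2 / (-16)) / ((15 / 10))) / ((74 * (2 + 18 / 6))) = -1936 / 170953875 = -0.00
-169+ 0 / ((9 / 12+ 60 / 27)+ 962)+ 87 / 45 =-2506 / 15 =-167.07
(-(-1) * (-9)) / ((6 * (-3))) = 1 / 2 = 0.50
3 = 3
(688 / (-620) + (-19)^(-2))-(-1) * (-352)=-19758097 / 55955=-353.11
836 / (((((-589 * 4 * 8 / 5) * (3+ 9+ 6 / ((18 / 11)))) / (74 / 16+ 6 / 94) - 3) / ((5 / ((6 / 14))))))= -23447900 / 30287381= -0.77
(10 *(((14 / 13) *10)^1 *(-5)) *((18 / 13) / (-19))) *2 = 252000 / 3211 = 78.48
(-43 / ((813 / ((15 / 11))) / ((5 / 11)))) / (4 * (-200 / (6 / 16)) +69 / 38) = 0.00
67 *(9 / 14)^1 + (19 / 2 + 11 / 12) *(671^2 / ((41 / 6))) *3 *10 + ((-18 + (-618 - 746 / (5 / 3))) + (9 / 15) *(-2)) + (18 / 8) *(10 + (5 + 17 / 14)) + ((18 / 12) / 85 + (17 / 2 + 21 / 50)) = 20091032426891 / 975800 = 20589293.33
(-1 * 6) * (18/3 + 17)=-138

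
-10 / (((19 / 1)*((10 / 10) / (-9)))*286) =0.02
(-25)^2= 625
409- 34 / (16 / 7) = 3153 / 8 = 394.12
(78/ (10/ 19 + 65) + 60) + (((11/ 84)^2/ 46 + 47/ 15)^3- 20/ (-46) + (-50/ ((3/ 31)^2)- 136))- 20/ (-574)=-78289158582714108959336233/ 14545249441736380416000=-5382.46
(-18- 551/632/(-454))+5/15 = -15205531/860784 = -17.66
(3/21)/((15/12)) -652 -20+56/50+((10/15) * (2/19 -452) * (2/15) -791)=-4993931/3325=-1501.93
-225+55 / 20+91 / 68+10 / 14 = -220.20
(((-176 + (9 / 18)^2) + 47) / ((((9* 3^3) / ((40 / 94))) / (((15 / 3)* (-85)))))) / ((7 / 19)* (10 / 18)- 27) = -20793125 / 5814558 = -3.58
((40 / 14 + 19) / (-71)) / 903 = -51 / 149597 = -0.00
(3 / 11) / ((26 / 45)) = 135 / 286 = 0.47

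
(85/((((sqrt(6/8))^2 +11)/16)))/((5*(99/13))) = 14144/4653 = 3.04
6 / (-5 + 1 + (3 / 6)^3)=-48 / 31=-1.55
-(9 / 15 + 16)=-83 / 5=-16.60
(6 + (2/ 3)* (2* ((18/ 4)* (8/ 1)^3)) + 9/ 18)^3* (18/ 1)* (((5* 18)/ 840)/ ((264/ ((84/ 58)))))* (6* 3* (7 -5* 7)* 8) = -1244575052570.51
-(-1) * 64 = 64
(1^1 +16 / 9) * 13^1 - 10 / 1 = 235 / 9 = 26.11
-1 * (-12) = 12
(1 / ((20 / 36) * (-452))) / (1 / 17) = -153 / 2260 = -0.07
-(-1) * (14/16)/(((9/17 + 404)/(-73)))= -8687/55016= -0.16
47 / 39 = 1.21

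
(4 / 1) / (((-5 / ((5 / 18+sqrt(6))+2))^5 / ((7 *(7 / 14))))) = -354106067 *sqrt(6) / 164025000 - 15612823247 / 2952450000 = -10.58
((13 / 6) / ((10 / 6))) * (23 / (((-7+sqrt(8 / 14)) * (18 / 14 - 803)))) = 91 * sqrt(7) / 413580+4459 / 827160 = 0.01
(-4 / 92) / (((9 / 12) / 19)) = -76 / 69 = -1.10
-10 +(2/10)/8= -399/40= -9.98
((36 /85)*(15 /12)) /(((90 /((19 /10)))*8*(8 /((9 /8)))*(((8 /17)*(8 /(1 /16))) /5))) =171 /10485760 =0.00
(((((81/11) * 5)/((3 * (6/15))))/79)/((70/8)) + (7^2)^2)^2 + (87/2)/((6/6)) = 426647576122961/74005778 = 5765057.64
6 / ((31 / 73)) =438 / 31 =14.13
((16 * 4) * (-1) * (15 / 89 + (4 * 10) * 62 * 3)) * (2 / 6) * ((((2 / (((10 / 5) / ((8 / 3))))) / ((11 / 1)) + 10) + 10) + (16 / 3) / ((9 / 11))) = -4158393600 / 979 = -4247593.05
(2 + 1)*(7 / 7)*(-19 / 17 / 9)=-19 / 51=-0.37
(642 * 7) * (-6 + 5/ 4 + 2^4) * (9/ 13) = 910035/ 26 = 35001.35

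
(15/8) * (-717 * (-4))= 5377.50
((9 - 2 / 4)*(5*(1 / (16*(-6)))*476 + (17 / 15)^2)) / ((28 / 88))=-627.98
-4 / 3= -1.33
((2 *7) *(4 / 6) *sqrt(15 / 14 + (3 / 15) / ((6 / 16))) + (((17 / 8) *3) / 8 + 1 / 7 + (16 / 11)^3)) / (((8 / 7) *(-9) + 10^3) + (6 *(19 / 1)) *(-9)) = -7 *sqrt(70770) / 5715 - 2395359 / 21636736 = -0.44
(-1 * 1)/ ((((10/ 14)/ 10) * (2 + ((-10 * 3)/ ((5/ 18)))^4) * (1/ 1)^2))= -0.00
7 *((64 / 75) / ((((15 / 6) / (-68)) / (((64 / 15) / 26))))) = -1949696 / 73125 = -26.66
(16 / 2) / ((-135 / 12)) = -32 / 45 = -0.71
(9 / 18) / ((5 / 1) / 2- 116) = -1 / 227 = -0.00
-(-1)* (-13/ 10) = -13/ 10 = -1.30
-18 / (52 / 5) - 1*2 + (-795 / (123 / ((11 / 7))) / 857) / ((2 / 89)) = -13615339 / 3197467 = -4.26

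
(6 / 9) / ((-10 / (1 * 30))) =-2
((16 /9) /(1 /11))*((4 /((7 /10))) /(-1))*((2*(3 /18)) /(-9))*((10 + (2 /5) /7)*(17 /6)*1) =4212736 /35721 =117.93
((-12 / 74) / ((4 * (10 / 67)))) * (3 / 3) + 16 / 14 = 4513 / 5180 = 0.87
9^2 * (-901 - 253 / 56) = -73346.95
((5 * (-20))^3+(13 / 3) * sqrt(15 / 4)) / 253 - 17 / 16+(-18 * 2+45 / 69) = -16147389 / 4048+13 * sqrt(15) / 1518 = -3988.95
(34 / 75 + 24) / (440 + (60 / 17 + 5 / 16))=0.06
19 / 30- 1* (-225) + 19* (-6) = 3349 / 30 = 111.63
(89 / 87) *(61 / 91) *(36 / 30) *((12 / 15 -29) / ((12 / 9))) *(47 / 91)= -107933949 / 12007450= -8.99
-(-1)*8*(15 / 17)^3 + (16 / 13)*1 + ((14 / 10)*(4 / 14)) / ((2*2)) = 4359949 / 638690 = 6.83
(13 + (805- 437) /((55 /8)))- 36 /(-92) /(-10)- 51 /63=697901 /10626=65.68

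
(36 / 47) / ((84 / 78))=234 / 329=0.71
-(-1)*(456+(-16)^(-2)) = 116737 / 256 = 456.00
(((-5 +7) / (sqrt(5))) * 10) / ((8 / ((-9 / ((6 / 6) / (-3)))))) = 27 * sqrt(5) / 2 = 30.19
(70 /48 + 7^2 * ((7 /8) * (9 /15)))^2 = 2660161 /3600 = 738.93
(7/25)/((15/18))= 42/125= 0.34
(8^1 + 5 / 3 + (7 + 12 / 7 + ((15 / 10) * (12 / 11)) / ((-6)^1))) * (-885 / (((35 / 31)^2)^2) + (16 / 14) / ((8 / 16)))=-680897098711 / 69328875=-9821.26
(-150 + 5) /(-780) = 29 /156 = 0.19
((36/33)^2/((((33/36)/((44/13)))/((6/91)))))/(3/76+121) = 3151872/1316772457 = 0.00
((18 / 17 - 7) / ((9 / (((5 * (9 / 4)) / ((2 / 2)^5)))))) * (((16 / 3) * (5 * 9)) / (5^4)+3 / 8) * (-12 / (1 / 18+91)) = 188163 / 253300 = 0.74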